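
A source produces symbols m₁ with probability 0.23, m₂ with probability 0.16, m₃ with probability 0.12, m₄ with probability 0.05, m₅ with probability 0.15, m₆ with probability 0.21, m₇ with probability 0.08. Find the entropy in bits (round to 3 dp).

2.669 bits

H = −Σ pᵢ log₂ pᵢ.
−0.23·log₂(0.23) = 0.4877
−0.16·log₂(0.16) = 0.4230
−0.12·log₂(0.12) = 0.3671
−0.05·log₂(0.05) = 0.2161
−0.15·log₂(0.15) = 0.4105
−0.21·log₂(0.21) = 0.4728
−0.08·log₂(0.08) = 0.2915
Sum ≈ 2.6687 → 2.669 bits.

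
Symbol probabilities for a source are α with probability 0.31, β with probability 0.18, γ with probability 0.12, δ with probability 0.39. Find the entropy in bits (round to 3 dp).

1.866 bits

H = −Σ pᵢ log₂ pᵢ.
−0.31·log₂(0.31) = 0.5238
−0.18·log₂(0.18) = 0.4453
−0.12·log₂(0.12) = 0.3671
−0.39·log₂(0.39) = 0.5298
Sum ≈ 1.8660 → 1.866 bits.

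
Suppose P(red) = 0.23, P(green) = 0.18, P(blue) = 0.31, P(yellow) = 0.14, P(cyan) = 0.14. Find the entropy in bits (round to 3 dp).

2.251 bits

H = −Σ pᵢ log₂ pᵢ.
−0.23·log₂(0.23) = 0.4877
−0.18·log₂(0.18) = 0.4453
−0.31·log₂(0.31) = 0.5238
−0.14·log₂(0.14) = 0.3971
−0.14·log₂(0.14) = 0.3971
Sum ≈ 2.2510 → 2.251 bits.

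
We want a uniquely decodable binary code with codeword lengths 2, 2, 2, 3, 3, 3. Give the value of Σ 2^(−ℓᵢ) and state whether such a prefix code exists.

With common denominator 2^3 = 8: Σ 2^(−ℓᵢ) = 2/8 + 2/8 + 2/8 + 1/8 + 1/8 + 1/8 = 9/8 = 1.125.
Kraft's inequality requires Σ ≤ 1; here Σ = 1.125 > 1, so no such prefix code exists.

1.125; no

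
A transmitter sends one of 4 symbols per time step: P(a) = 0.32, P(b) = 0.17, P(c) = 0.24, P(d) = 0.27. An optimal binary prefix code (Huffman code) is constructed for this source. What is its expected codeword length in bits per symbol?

Repeatedly combine the two least-probable nodes; the expected code length is the sum of the merged weights.
merge 17/100 + 6/25 → 41/100
merge 27/100 + 8/25 → 59/100
merge 41/100 + 59/100 → 1
L = 41/100 + 59/100 + 1 = 2 bits/symbol.

2 bits/symbol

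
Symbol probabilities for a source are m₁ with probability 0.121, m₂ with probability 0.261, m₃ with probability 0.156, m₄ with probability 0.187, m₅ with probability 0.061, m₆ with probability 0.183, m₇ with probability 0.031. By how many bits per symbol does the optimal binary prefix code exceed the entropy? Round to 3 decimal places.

Entropy H = −Σ p log₂ p ≈ 2.5948 bits.
Huffman merges: 31/1000+61/1000→23/250; 23/250+121/1000→213/1000; 39/250+183/1000→339/1000; 187/1000+213/1000→2/5; 261/1000+339/1000→3/5; 2/5+3/5→1. L = 661/250 ≈ 2.6440.
L − H = 2.6440 − 2.5948 = 0.049 bits.

0.049 bits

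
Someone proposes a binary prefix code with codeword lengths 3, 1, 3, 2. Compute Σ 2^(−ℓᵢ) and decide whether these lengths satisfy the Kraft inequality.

1; yes

With common denominator 2^3 = 8: Σ 2^(−ℓᵢ) = 1/8 + 4/8 + 1/8 + 2/8 = 8/8 = 1.
Kraft's inequality requires Σ ≤ 1; here Σ = 1 ≤ 1, so such a prefix code exists.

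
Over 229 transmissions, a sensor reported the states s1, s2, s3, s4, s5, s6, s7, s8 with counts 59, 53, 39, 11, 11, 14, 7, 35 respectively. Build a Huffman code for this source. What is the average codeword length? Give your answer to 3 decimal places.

2.699 bits/symbol

Probabilities are the counts divided by 229.
Repeatedly combine the two least-probable nodes; the expected code length is the sum of the merged weights.
merge 7/229 + 11/229 → 18/229
merge 11/229 + 14/229 → 25/229
merge 18/229 + 25/229 → 43/229
merge 35/229 + 39/229 → 74/229
merge 43/229 + 53/229 → 96/229
merge 59/229 + 74/229 → 133/229
merge 96/229 + 133/229 → 1
L = 18/229 + 25/229 + 43/229 + 74/229 + 96/229 + 133/229 + 1 = 618/229 ≈ 2.699 bits/symbol.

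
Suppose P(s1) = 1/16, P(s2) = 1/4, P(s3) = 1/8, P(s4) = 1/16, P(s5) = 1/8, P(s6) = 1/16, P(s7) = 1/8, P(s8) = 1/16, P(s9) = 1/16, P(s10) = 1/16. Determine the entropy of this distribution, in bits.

Each probability is a power of 1/2, so log₂(1/p) is an integer.
H = Σ p·log₂(1/p) = 1/16·4 + 1/4·2 + 1/8·3 + 1/16·4 + 1/8·3 + 1/16·4 + 1/8·3 + 1/16·4 + 1/16·4 + 1/16·4 = 3.125 bits.

3.125 bits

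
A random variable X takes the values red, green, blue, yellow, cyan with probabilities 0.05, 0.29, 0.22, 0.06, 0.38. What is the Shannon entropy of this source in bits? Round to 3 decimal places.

1.989 bits

H = −Σ pᵢ log₂ pᵢ.
−0.05·log₂(0.05) = 0.2161
−0.29·log₂(0.29) = 0.5179
−0.22·log₂(0.22) = 0.4806
−0.06·log₂(0.06) = 0.2435
−0.38·log₂(0.38) = 0.5305
Sum ≈ 1.9886 → 1.989 bits.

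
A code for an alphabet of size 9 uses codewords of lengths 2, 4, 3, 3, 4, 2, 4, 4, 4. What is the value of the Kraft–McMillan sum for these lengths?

With common denominator 2^4 = 16: Σ 2^(−ℓᵢ) = 4/16 + 1/16 + 2/16 + 2/16 + 1/16 + 4/16 + 1/16 + 1/16 + 1/16 = 17/16 = 1.0625.

1.0625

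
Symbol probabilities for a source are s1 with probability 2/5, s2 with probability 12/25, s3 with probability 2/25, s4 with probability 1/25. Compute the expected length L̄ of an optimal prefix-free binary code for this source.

Repeatedly combine the two least-probable nodes; the expected code length is the sum of the merged weights.
merge 1/25 + 2/25 → 3/25
merge 3/25 + 2/5 → 13/25
merge 12/25 + 13/25 → 1
L = 3/25 + 13/25 + 1 = 41/25 = 1.64 bits/symbol.

1.64 bits/symbol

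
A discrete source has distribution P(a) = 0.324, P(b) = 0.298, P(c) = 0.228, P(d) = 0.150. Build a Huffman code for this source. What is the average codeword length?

2 bits/symbol

Repeatedly combine the two least-probable nodes; the expected code length is the sum of the merged weights.
merge 3/20 + 57/250 → 189/500
merge 149/500 + 81/250 → 311/500
merge 189/500 + 311/500 → 1
L = 189/500 + 311/500 + 1 = 2 bits/symbol.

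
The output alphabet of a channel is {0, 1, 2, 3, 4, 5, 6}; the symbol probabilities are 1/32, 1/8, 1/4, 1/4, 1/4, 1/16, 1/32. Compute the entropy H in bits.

Each probability is a power of 1/2, so log₂(1/p) is an integer.
H = Σ p·log₂(1/p) = 1/32·5 + 1/8·3 + 1/4·2 + 1/4·2 + 1/4·2 + 1/16·4 + 1/32·5 = 2.4375 bits.

2.4375 bits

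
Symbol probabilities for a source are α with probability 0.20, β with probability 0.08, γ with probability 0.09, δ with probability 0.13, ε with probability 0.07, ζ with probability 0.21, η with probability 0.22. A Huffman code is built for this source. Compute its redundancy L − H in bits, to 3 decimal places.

Entropy H = −Σ p log₂ p ≈ 2.6731 bits.
Huffman merges: 7/100+2/25→3/20; 9/100+13/100→11/50; 3/20+1/5→7/20; 21/100+11/50→43/100; 11/50+7/20→57/100; 43/100+57/100→1. L = 68/25 ≈ 2.7200.
L − H = 2.7200 − 2.6731 = 0.047 bits.

0.047 bits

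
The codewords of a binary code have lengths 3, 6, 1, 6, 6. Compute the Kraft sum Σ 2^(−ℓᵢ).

With common denominator 2^6 = 64: Σ 2^(−ℓᵢ) = 8/64 + 1/64 + 32/64 + 1/64 + 1/64 = 43/64 = 0.671875.

0.671875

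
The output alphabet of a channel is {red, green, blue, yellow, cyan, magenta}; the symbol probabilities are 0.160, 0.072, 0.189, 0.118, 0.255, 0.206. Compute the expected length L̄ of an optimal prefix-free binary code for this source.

2.539 bits/symbol

Repeatedly combine the two least-probable nodes; the expected code length is the sum of the merged weights.
merge 9/125 + 59/500 → 19/100
merge 4/25 + 189/1000 → 349/1000
merge 19/100 + 103/500 → 99/250
merge 51/200 + 349/1000 → 151/250
merge 99/250 + 151/250 → 1
L = 19/100 + 349/1000 + 99/250 + 151/250 + 1 = 2539/1000 = 2.539 bits/symbol.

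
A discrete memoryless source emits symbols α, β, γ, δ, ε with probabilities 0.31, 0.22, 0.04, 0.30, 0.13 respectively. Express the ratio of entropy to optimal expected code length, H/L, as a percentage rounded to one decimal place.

96.5%

Entropy H = −Σ p log₂ p ≈ 2.0939 bits.
Huffman merges: 1/25+13/100→17/100; 17/100+11/50→39/100; 3/10+31/100→61/100; 39/100+61/100→1. L = 217/100 ≈ 2.1700.
Efficiency = H/L = 2.0939/2.1700 = 96.5%.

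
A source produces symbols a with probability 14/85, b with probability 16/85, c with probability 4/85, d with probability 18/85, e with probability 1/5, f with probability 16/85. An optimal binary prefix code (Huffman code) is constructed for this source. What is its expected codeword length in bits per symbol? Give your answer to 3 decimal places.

2.588 bits/symbol

Repeatedly combine the two least-probable nodes; the expected code length is the sum of the merged weights.
merge 4/85 + 14/85 → 18/85
merge 16/85 + 16/85 → 32/85
merge 1/5 + 18/85 → 7/17
merge 18/85 + 32/85 → 10/17
merge 7/17 + 10/17 → 1
L = 18/85 + 32/85 + 7/17 + 10/17 + 1 = 44/17 ≈ 2.588 bits/symbol.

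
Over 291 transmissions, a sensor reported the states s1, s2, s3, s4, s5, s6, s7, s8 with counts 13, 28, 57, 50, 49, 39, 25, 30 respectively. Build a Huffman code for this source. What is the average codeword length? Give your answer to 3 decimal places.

2.935 bits/symbol

Probabilities are the counts divided by 291.
Repeatedly combine the two least-probable nodes; the expected code length is the sum of the merged weights.
merge 13/291 + 25/291 → 38/291
merge 28/291 + 10/97 → 58/291
merge 38/291 + 13/97 → 77/291
merge 49/291 + 50/291 → 33/97
merge 19/97 + 58/291 → 115/291
merge 77/291 + 33/97 → 176/291
merge 115/291 + 176/291 → 1
L = 38/291 + 58/291 + 77/291 + 33/97 + 115/291 + 176/291 + 1 = 854/291 ≈ 2.935 bits/symbol.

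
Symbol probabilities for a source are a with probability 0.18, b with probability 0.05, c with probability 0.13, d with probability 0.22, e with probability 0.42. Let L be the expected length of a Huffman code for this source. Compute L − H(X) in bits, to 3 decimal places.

Entropy H = −Σ p log₂ p ≈ 2.0503 bits.
Huffman merges: 1/20+13/100→9/50; 9/50+9/50→9/25; 11/50+9/25→29/50; 21/50+29/50→1. L = 53/25 ≈ 2.1200.
L − H = 2.1200 − 2.0503 = 0.070 bits.

0.070 bits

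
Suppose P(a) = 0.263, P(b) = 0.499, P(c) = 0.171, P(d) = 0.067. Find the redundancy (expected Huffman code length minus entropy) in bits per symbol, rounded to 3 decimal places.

Entropy H = −Σ p log₂ p ≈ 1.7042 bits.
Huffman merges: 67/1000+171/1000→119/500; 119/500+263/1000→501/1000; 499/1000+501/1000→1. L = 1739/1000 ≈ 1.7390.
L − H = 1.7390 − 1.7042 = 0.035 bits.

0.035 bits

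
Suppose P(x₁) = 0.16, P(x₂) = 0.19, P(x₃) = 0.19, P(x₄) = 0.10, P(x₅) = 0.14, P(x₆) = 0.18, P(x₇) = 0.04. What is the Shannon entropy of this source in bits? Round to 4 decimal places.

2.6938 bits

H = −Σ pᵢ log₂ pᵢ.
−0.16·log₂(0.16) = 0.4230
−0.19·log₂(0.19) = 0.4552
−0.19·log₂(0.19) = 0.4552
−0.10·log₂(0.10) = 0.3322
−0.14·log₂(0.14) = 0.3971
−0.18·log₂(0.18) = 0.4453
−0.04·log₂(0.04) = 0.1858
Sum ≈ 2.6938 → 2.6938 bits.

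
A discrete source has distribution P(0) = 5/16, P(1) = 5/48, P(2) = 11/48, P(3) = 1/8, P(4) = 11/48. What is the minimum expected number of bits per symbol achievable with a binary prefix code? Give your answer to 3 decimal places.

Repeatedly combine the two least-probable nodes; the expected code length is the sum of the merged weights.
merge 5/48 + 1/8 → 11/48
merge 11/48 + 11/48 → 11/24
merge 11/48 + 5/16 → 13/24
merge 11/24 + 13/24 → 1
L = 11/48 + 11/24 + 13/24 + 1 = 107/48 ≈ 2.229 bits/symbol.

2.229 bits/symbol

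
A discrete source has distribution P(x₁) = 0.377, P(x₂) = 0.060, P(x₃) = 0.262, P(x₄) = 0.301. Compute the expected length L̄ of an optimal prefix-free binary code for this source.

Repeatedly combine the two least-probable nodes; the expected code length is the sum of the merged weights.
merge 3/50 + 131/500 → 161/500
merge 301/1000 + 161/500 → 623/1000
merge 377/1000 + 623/1000 → 1
L = 161/500 + 623/1000 + 1 = 389/200 = 1.945 bits/symbol.

1.945 bits/symbol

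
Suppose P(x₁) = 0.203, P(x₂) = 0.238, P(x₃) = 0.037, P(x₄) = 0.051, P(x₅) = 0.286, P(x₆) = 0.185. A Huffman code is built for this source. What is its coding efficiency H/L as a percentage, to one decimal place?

Entropy H = −Σ p log₂ p ≈ 2.3217 bits.
Huffman merges: 37/1000+51/1000→11/125; 11/125+37/200→273/1000; 203/1000+119/500→441/1000; 273/1000+143/500→559/1000; 441/1000+559/1000→1. L = 2361/1000 ≈ 2.3610.
Efficiency = H/L = 2.3217/2.3610 = 98.3%.

98.3%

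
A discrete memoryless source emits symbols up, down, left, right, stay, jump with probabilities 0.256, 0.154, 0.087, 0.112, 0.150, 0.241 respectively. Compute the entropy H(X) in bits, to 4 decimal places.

2.4844 bits

H = −Σ pᵢ log₂ pᵢ.
−0.256·log₂(0.256) = 0.5032
−0.154·log₂(0.154) = 0.4156
−0.087·log₂(0.087) = 0.3065
−0.112·log₂(0.112) = 0.3537
−0.150·log₂(0.150) = 0.4105
−0.241·log₂(0.241) = 0.4947
Sum ≈ 2.4844 → 2.4844 bits.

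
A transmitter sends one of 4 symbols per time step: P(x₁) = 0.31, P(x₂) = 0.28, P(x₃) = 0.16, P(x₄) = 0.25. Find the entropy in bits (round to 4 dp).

1.9610 bits

H = −Σ pᵢ log₂ pᵢ.
−0.31·log₂(0.31) = 0.5238
−0.28·log₂(0.28) = 0.5142
−0.16·log₂(0.16) = 0.4230
−0.25·log₂(0.25) = 0.5000
Sum ≈ 1.9610 → 1.9610 bits.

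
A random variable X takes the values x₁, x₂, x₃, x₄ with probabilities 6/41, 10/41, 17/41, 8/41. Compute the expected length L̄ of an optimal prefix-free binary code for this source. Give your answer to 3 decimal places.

1.927 bits/symbol

Repeatedly combine the two least-probable nodes; the expected code length is the sum of the merged weights.
merge 6/41 + 8/41 → 14/41
merge 10/41 + 14/41 → 24/41
merge 17/41 + 24/41 → 1
L = 14/41 + 24/41 + 1 = 79/41 ≈ 1.927 bits/symbol.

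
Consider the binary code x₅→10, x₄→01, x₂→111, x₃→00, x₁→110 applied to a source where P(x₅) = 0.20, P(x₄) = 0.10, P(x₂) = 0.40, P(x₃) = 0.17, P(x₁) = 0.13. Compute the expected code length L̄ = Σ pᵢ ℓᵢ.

2.53 bits/symbol

L̄ = Σ pᵢ·ℓᵢ = 0.20·2 + 0.10·2 + 0.40·3 + 0.17·2 + 0.13·3 = 2.53 bits/symbol.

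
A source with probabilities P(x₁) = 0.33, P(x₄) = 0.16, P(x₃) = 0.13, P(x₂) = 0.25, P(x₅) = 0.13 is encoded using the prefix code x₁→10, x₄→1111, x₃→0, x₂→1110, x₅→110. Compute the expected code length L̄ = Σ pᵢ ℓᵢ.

L̄ = Σ pᵢ·ℓᵢ = 0.33·2 + 0.16·4 + 0.13·1 + 0.25·4 + 0.13·3 = 2.82 bits/symbol.

2.82 bits/symbol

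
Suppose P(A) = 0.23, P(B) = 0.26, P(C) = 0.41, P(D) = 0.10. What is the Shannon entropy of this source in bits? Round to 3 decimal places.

H = −Σ pᵢ log₂ pᵢ.
−0.23·log₂(0.23) = 0.4877
−0.26·log₂(0.26) = 0.5053
−0.41·log₂(0.41) = 0.5274
−0.10·log₂(0.10) = 0.3322
Sum ≈ 1.8525 → 1.853 bits.

1.853 bits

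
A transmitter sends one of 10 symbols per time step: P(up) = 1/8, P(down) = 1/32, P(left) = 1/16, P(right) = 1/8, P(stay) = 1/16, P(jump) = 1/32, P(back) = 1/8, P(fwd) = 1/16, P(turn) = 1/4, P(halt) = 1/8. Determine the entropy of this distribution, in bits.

3.0625 bits

Each probability is a power of 1/2, so log₂(1/p) is an integer.
H = Σ p·log₂(1/p) = 1/8·3 + 1/32·5 + 1/16·4 + 1/8·3 + 1/16·4 + 1/32·5 + 1/8·3 + 1/16·4 + 1/4·2 + 1/8·3 = 3.0625 bits.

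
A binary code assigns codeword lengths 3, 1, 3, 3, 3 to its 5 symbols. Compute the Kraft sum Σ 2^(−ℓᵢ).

1

With common denominator 2^3 = 8: Σ 2^(−ℓᵢ) = 1/8 + 4/8 + 1/8 + 1/8 + 1/8 = 8/8 = 1.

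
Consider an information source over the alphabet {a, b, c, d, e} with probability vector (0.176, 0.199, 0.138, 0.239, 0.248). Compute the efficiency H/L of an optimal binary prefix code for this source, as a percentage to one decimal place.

99.0%

Entropy H = −Σ p log₂ p ≈ 2.2913 bits.
Huffman merges: 69/500+22/125→157/500; 199/1000+239/1000→219/500; 31/125+157/500→281/500; 219/500+281/500→1. L = 1157/500 ≈ 2.3140.
Efficiency = H/L = 2.2913/2.3140 = 99.0%.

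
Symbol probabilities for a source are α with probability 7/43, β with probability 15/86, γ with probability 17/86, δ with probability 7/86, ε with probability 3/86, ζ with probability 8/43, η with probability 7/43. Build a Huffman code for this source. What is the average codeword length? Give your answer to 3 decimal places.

2.733 bits/symbol

Repeatedly combine the two least-probable nodes; the expected code length is the sum of the merged weights.
merge 3/86 + 7/86 → 5/43
merge 5/43 + 7/43 → 12/43
merge 7/43 + 15/86 → 29/86
merge 8/43 + 17/86 → 33/86
merge 12/43 + 29/86 → 53/86
merge 33/86 + 53/86 → 1
L = 5/43 + 12/43 + 29/86 + 33/86 + 53/86 + 1 = 235/86 ≈ 2.733 bits/symbol.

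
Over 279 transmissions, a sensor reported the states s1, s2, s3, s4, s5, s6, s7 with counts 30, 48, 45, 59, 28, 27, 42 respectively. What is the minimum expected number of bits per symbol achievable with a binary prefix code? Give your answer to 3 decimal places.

Probabilities are the counts divided by 279.
Repeatedly combine the two least-probable nodes; the expected code length is the sum of the merged weights.
merge 3/31 + 28/279 → 55/279
merge 10/93 + 14/93 → 8/31
merge 5/31 + 16/93 → 1/3
merge 55/279 + 59/279 → 38/93
merge 8/31 + 1/3 → 55/93
merge 38/93 + 55/93 → 1
L = 55/279 + 8/31 + 1/3 + 38/93 + 55/93 + 1 = 778/279 ≈ 2.789 bits/symbol.

2.789 bits/symbol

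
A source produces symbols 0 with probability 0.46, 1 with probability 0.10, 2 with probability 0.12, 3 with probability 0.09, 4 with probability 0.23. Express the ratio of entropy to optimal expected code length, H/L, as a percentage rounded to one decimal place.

Entropy H = −Σ p log₂ p ≈ 2.0149 bits.
Huffman merges: 9/100+1/10→19/100; 3/25+19/100→31/100; 23/100+31/100→27/50; 23/50+27/50→1. L = 51/25 ≈ 2.0400.
Efficiency = H/L = 2.0149/2.0400 = 98.8%.

98.8%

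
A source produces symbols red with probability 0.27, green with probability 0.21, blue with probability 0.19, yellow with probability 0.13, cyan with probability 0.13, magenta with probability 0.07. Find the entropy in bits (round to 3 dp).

2.472 bits

H = −Σ pᵢ log₂ pᵢ.
−0.27·log₂(0.27) = 0.5100
−0.21·log₂(0.21) = 0.4728
−0.19·log₂(0.19) = 0.4552
−0.13·log₂(0.13) = 0.3826
−0.13·log₂(0.13) = 0.3826
−0.07·log₂(0.07) = 0.2686
Sum ≈ 2.4719 → 2.472 bits.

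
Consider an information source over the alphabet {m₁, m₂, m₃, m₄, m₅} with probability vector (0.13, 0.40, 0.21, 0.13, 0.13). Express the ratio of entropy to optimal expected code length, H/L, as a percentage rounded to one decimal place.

97.7%

Entropy H = −Σ p log₂ p ≈ 2.1495 bits.
Huffman merges: 13/100+13/100→13/50; 13/100+21/100→17/50; 13/50+17/50→3/5; 2/5+3/5→1. L = 11/5 ≈ 2.2000.
Efficiency = H/L = 2.1495/2.2000 = 97.7%.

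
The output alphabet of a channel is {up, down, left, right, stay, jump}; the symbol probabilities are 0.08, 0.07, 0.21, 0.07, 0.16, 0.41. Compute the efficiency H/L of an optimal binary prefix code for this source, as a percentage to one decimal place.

Entropy H = −Σ p log₂ p ≈ 2.2518 bits.
Huffman merges: 7/100+7/100→7/50; 2/25+7/50→11/50; 4/25+21/100→37/100; 11/50+37/100→59/100; 41/100+59/100→1. L = 58/25 ≈ 2.3200.
Efficiency = H/L = 2.2518/2.3200 = 97.1%.

97.1%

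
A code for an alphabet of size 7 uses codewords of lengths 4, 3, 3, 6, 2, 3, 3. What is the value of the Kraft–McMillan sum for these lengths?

With common denominator 2^6 = 64: Σ 2^(−ℓᵢ) = 4/64 + 8/64 + 8/64 + 1/64 + 16/64 + 8/64 + 8/64 = 53/64 = 0.828125.

0.828125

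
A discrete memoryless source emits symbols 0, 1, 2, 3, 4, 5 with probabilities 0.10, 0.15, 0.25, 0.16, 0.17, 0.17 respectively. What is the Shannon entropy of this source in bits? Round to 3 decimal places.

2.535 bits

H = −Σ pᵢ log₂ pᵢ.
−0.10·log₂(0.10) = 0.3322
−0.15·log₂(0.15) = 0.4105
−0.25·log₂(0.25) = 0.5000
−0.16·log₂(0.16) = 0.4230
−0.17·log₂(0.17) = 0.4346
−0.17·log₂(0.17) = 0.4346
Sum ≈ 2.5349 → 2.535 bits.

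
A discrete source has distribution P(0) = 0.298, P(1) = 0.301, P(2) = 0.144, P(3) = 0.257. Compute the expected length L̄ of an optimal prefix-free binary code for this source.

2 bits/symbol

Repeatedly combine the two least-probable nodes; the expected code length is the sum of the merged weights.
merge 18/125 + 257/1000 → 401/1000
merge 149/500 + 301/1000 → 599/1000
merge 401/1000 + 599/1000 → 1
L = 401/1000 + 599/1000 + 1 = 2 bits/symbol.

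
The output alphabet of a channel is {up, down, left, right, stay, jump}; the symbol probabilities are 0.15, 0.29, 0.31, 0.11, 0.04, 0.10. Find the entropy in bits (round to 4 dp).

2.3205 bits

H = −Σ pᵢ log₂ pᵢ.
−0.15·log₂(0.15) = 0.4105
−0.29·log₂(0.29) = 0.5179
−0.31·log₂(0.31) = 0.5238
−0.11·log₂(0.11) = 0.3503
−0.04·log₂(0.04) = 0.1858
−0.10·log₂(0.10) = 0.3322
Sum ≈ 2.3205 → 2.3205 bits.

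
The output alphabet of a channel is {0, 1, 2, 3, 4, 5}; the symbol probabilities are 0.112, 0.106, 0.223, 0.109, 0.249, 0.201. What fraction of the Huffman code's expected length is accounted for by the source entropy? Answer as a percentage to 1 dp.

98.6%

Entropy H = −Σ p log₂ p ≈ 2.4930 bits.
Huffman merges: 53/500+109/1000→43/200; 14/125+201/1000→313/1000; 43/200+223/1000→219/500; 249/1000+313/1000→281/500; 219/500+281/500→1. L = 316/125 ≈ 2.5280.
Efficiency = H/L = 2.4930/2.5280 = 98.6%.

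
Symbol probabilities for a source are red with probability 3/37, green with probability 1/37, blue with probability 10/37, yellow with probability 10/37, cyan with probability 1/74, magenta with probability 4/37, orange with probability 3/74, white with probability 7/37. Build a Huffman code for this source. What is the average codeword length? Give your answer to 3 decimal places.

Repeatedly combine the two least-probable nodes; the expected code length is the sum of the merged weights.
merge 1/74 + 1/37 → 3/74
merge 3/74 + 3/74 → 3/37
merge 3/37 + 3/37 → 6/37
merge 4/37 + 6/37 → 10/37
merge 7/37 + 10/37 → 17/37
merge 10/37 + 10/37 → 20/37
merge 17/37 + 20/37 → 1
L = 3/74 + 3/37 + 6/37 + 10/37 + 17/37 + 20/37 + 1 = 189/74 ≈ 2.554 bits/symbol.

2.554 bits/symbol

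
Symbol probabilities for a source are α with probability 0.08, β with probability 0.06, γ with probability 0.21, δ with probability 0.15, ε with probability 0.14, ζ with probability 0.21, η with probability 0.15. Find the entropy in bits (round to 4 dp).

2.6989 bits

H = −Σ pᵢ log₂ pᵢ.
−0.08·log₂(0.08) = 0.2915
−0.06·log₂(0.06) = 0.2435
−0.21·log₂(0.21) = 0.4728
−0.15·log₂(0.15) = 0.4105
−0.14·log₂(0.14) = 0.3971
−0.21·log₂(0.21) = 0.4728
−0.15·log₂(0.15) = 0.4105
Sum ≈ 2.6989 → 2.6989 bits.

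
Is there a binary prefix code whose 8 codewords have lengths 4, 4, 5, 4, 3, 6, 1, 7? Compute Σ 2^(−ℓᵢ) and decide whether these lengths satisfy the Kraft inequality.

With common denominator 2^7 = 128: Σ 2^(−ℓᵢ) = 8/128 + 8/128 + 4/128 + 8/128 + 16/128 + 2/128 + 64/128 + 1/128 = 111/128 = 0.8671875.
Kraft's inequality requires Σ ≤ 1; here Σ = 0.8671875 ≤ 1, so such a prefix code exists.

0.8671875; yes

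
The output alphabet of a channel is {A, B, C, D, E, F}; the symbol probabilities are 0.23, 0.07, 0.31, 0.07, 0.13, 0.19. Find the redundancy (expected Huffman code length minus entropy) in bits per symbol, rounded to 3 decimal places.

Entropy H = −Σ p log₂ p ≈ 2.3864 bits.
Huffman merges: 7/100+7/100→7/50; 13/100+7/50→27/100; 19/100+23/100→21/50; 27/100+31/100→29/50; 21/50+29/50→1. L = 241/100 ≈ 2.4100.
L − H = 2.4100 − 2.3864 = 0.024 bits.

0.024 bits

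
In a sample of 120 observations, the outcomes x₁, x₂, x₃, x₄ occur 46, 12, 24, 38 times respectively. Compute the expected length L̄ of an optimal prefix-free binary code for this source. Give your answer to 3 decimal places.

1.917 bits/symbol

Probabilities are the counts divided by 120.
Repeatedly combine the two least-probable nodes; the expected code length is the sum of the merged weights.
merge 1/10 + 1/5 → 3/10
merge 3/10 + 19/60 → 37/60
merge 23/60 + 37/60 → 1
L = 3/10 + 37/60 + 1 = 23/12 ≈ 1.917 bits/symbol.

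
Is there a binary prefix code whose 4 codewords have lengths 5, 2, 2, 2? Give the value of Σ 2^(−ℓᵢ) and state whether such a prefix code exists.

With common denominator 2^5 = 32: Σ 2^(−ℓᵢ) = 1/32 + 8/32 + 8/32 + 8/32 = 25/32 = 0.78125.
Kraft's inequality requires Σ ≤ 1; here Σ = 0.78125 ≤ 1, so such a prefix code exists.

0.78125; yes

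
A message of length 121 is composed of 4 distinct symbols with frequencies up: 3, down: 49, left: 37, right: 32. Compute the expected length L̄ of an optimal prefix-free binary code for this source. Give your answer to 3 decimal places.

1.884 bits/symbol

Probabilities are the counts divided by 121.
Repeatedly combine the two least-probable nodes; the expected code length is the sum of the merged weights.
merge 3/121 + 32/121 → 35/121
merge 35/121 + 37/121 → 72/121
merge 49/121 + 72/121 → 1
L = 35/121 + 72/121 + 1 = 228/121 ≈ 1.884 bits/symbol.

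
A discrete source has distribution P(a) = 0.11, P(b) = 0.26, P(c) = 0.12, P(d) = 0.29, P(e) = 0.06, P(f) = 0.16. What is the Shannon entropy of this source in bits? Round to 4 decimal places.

2.4071 bits

H = −Σ pᵢ log₂ pᵢ.
−0.11·log₂(0.11) = 0.3503
−0.26·log₂(0.26) = 0.5053
−0.12·log₂(0.12) = 0.3671
−0.29·log₂(0.29) = 0.5179
−0.06·log₂(0.06) = 0.2435
−0.16·log₂(0.16) = 0.4230
Sum ≈ 2.4071 → 2.4071 bits.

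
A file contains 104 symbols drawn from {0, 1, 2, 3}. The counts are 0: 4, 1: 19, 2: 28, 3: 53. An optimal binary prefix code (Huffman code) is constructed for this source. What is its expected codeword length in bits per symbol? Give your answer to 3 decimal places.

Probabilities are the counts divided by 104.
Repeatedly combine the two least-probable nodes; the expected code length is the sum of the merged weights.
merge 1/26 + 19/104 → 23/104
merge 23/104 + 7/26 → 51/104
merge 51/104 + 53/104 → 1
L = 23/104 + 51/104 + 1 = 89/52 ≈ 1.712 bits/symbol.

1.712 bits/symbol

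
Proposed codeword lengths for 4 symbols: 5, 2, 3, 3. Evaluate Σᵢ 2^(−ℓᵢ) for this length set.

0.53125

With common denominator 2^5 = 32: Σ 2^(−ℓᵢ) = 1/32 + 8/32 + 4/32 + 4/32 = 17/32 = 0.53125.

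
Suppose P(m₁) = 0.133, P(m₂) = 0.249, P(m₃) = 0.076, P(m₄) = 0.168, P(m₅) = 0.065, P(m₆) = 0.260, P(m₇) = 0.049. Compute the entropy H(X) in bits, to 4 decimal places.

2.5762 bits

H = −Σ pᵢ log₂ pᵢ.
−0.133·log₂(0.133) = 0.3871
−0.249·log₂(0.249) = 0.4994
−0.076·log₂(0.076) = 0.2826
−0.168·log₂(0.168) = 0.4323
−0.065·log₂(0.065) = 0.2563
−0.260·log₂(0.260) = 0.5053
−0.049·log₂(0.049) = 0.2132
Sum ≈ 2.5762 → 2.5762 bits.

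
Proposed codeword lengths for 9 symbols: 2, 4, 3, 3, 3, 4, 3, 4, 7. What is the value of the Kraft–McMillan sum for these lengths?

With common denominator 2^7 = 128: Σ 2^(−ℓᵢ) = 32/128 + 8/128 + 16/128 + 16/128 + 16/128 + 8/128 + 16/128 + 8/128 + 1/128 = 121/128 = 0.9453125.

0.9453125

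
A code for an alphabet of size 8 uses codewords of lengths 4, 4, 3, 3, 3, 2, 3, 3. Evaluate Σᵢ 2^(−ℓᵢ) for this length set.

With common denominator 2^4 = 16: Σ 2^(−ℓᵢ) = 1/16 + 1/16 + 2/16 + 2/16 + 2/16 + 4/16 + 2/16 + 2/16 = 16/16 = 1.

1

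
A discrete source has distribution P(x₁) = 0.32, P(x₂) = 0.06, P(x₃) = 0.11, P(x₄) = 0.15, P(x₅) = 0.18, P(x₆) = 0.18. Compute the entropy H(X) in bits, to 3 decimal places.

H = −Σ pᵢ log₂ pᵢ.
−0.32·log₂(0.32) = 0.5260
−0.06·log₂(0.06) = 0.2435
−0.11·log₂(0.11) = 0.3503
−0.15·log₂(0.15) = 0.4105
−0.18·log₂(0.18) = 0.4453
−0.18·log₂(0.18) = 0.4453
Sum ≈ 2.4210 → 2.421 bits.

2.421 bits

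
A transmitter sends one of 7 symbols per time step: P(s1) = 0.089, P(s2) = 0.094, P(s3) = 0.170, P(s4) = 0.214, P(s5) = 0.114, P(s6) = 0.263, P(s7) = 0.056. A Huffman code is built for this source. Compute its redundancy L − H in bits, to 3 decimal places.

0.029 bits

Entropy H = −Σ p log₂ p ≈ 2.6386 bits.
Huffman merges: 7/125+89/1000→29/200; 47/500+57/500→26/125; 29/200+17/100→63/200; 26/125+107/500→211/500; 263/1000+63/200→289/500; 211/500+289/500→1. L = 667/250 ≈ 2.6680.
L − H = 2.6680 − 2.6386 = 0.029 bits.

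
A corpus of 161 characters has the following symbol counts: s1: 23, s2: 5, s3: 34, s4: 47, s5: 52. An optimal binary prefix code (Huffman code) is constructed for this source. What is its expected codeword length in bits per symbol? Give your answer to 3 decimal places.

2.174 bits/symbol

Probabilities are the counts divided by 161.
Repeatedly combine the two least-probable nodes; the expected code length is the sum of the merged weights.
merge 5/161 + 1/7 → 4/23
merge 4/23 + 34/161 → 62/161
merge 47/161 + 52/161 → 99/161
merge 62/161 + 99/161 → 1
L = 4/23 + 62/161 + 99/161 + 1 = 50/23 ≈ 2.174 bits/symbol.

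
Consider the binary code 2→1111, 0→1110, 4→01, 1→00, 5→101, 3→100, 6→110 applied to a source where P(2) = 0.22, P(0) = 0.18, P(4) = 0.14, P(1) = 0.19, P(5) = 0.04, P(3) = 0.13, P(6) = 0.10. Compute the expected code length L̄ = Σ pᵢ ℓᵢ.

L̄ = Σ pᵢ·ℓᵢ = 0.22·4 + 0.18·4 + 0.14·2 + 0.19·2 + 0.04·3 + 0.13·3 + 0.10·3 = 3.07 bits/symbol.

3.07 bits/symbol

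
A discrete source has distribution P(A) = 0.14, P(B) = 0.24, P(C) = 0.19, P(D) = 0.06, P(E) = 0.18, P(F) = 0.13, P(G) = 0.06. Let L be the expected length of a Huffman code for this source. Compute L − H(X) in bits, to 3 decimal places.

Entropy H = −Σ p log₂ p ≈ 2.6615 bits.
Huffman merges: 3/50+3/50→3/25; 3/25+13/100→1/4; 7/50+9/50→8/25; 19/100+6/25→43/100; 1/4+8/25→57/100; 43/100+57/100→1. L = 269/100 ≈ 2.6900.
L − H = 2.6900 − 2.6615 = 0.029 bits.

0.029 bits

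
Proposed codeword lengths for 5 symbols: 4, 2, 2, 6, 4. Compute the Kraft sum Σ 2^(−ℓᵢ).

0.640625

With common denominator 2^6 = 64: Σ 2^(−ℓᵢ) = 4/64 + 16/64 + 16/64 + 1/64 + 4/64 = 41/64 = 0.640625.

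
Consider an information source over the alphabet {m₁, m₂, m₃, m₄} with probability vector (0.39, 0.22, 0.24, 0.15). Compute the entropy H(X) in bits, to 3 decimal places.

1.915 bits

H = −Σ pᵢ log₂ pᵢ.
−0.39·log₂(0.39) = 0.5298
−0.22·log₂(0.22) = 0.4806
−0.24·log₂(0.24) = 0.4941
−0.15·log₂(0.15) = 0.4105
Sum ≈ 1.9150 → 1.915 bits.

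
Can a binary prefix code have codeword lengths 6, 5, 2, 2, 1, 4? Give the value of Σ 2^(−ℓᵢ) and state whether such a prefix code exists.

With common denominator 2^6 = 64: Σ 2^(−ℓᵢ) = 1/64 + 2/64 + 16/64 + 16/64 + 32/64 + 4/64 = 71/64 = 1.109375.
Kraft's inequality requires Σ ≤ 1; here Σ = 1.109375 > 1, so no such prefix code exists.

1.109375; no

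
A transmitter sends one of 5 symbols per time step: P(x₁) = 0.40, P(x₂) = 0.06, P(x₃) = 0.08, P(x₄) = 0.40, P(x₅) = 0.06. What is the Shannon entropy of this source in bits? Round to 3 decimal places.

H = −Σ pᵢ log₂ pᵢ.
−0.40·log₂(0.40) = 0.5288
−0.06·log₂(0.06) = 0.2435
−0.08·log₂(0.08) = 0.2915
−0.40·log₂(0.40) = 0.5288
−0.06·log₂(0.06) = 0.2435
Sum ≈ 1.8361 → 1.836 bits.

1.836 bits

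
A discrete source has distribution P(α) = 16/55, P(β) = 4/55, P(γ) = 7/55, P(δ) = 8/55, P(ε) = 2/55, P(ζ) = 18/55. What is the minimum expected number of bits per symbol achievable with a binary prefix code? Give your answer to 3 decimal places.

2.345 bits/symbol

Repeatedly combine the two least-probable nodes; the expected code length is the sum of the merged weights.
merge 2/55 + 4/55 → 6/55
merge 6/55 + 7/55 → 13/55
merge 8/55 + 13/55 → 21/55
merge 16/55 + 18/55 → 34/55
merge 21/55 + 34/55 → 1
L = 6/55 + 13/55 + 21/55 + 34/55 + 1 = 129/55 ≈ 2.345 bits/symbol.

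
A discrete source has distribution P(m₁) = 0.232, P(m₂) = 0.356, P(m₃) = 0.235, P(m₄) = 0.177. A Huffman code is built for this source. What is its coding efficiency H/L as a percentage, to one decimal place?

Entropy H = −Σ p log₂ p ≈ 1.9526 bits.
Huffman merges: 177/1000+29/125→409/1000; 47/200+89/250→591/1000; 409/1000+591/1000→1. L = 2 ≈ 2.0000.
Efficiency = H/L = 1.9526/2.0000 = 97.6%.

97.6%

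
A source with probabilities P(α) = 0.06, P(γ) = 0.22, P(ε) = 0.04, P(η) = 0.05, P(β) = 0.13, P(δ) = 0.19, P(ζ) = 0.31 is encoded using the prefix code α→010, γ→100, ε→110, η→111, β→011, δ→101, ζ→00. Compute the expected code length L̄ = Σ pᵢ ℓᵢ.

L̄ = Σ pᵢ·ℓᵢ = 0.06·3 + 0.22·3 + 0.04·3 + 0.05·3 + 0.13·3 + 0.19·3 + 0.31·2 = 2.69 bits/symbol.

2.69 bits/symbol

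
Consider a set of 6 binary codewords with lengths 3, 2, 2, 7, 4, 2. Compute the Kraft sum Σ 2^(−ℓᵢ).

0.9453125

With common denominator 2^7 = 128: Σ 2^(−ℓᵢ) = 16/128 + 32/128 + 32/128 + 1/128 + 8/128 + 32/128 = 121/128 = 0.9453125.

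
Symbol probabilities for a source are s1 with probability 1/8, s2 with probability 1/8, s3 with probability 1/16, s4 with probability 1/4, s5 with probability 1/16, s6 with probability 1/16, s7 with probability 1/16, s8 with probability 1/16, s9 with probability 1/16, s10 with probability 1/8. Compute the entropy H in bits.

3.125 bits

Each probability is a power of 1/2, so log₂(1/p) is an integer.
H = Σ p·log₂(1/p) = 1/8·3 + 1/8·3 + 1/16·4 + 1/4·2 + 1/16·4 + 1/16·4 + 1/16·4 + 1/16·4 + 1/16·4 + 1/8·3 = 3.125 bits.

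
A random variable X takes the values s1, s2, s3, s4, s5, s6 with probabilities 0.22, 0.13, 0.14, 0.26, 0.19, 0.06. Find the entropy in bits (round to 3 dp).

2.464 bits

H = −Σ pᵢ log₂ pᵢ.
−0.22·log₂(0.22) = 0.4806
−0.13·log₂(0.13) = 0.3826
−0.14·log₂(0.14) = 0.3971
−0.26·log₂(0.26) = 0.5053
−0.19·log₂(0.19) = 0.4552
−0.06·log₂(0.06) = 0.2435
Sum ≈ 2.4644 → 2.464 bits.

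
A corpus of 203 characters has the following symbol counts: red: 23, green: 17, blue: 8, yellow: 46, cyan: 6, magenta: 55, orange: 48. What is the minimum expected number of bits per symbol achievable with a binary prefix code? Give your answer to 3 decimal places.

2.488 bits/symbol

Probabilities are the counts divided by 203.
Repeatedly combine the two least-probable nodes; the expected code length is the sum of the merged weights.
merge 6/203 + 8/203 → 2/29
merge 2/29 + 17/203 → 31/203
merge 23/203 + 31/203 → 54/203
merge 46/203 + 48/203 → 94/203
merge 54/203 + 55/203 → 109/203
merge 94/203 + 109/203 → 1
L = 2/29 + 31/203 + 54/203 + 94/203 + 109/203 + 1 = 505/203 ≈ 2.488 bits/symbol.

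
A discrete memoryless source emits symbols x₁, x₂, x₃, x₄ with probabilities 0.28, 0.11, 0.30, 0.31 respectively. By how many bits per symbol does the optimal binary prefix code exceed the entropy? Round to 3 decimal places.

0.091 bits

Entropy H = −Σ p log₂ p ≈ 1.9094 bits.
Huffman merges: 11/100+7/25→39/100; 3/10+31/100→61/100; 39/100+61/100→1. L = 2 ≈ 2.0000.
L − H = 2.0000 − 1.9094 = 0.091 bits.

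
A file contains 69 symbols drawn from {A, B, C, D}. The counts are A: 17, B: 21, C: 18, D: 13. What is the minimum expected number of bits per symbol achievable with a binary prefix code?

Probabilities are the counts divided by 69.
Repeatedly combine the two least-probable nodes; the expected code length is the sum of the merged weights.
merge 13/69 + 17/69 → 10/23
merge 6/23 + 7/23 → 13/23
merge 10/23 + 13/23 → 1
L = 10/23 + 13/23 + 1 = 2 bits/symbol.

2 bits/symbol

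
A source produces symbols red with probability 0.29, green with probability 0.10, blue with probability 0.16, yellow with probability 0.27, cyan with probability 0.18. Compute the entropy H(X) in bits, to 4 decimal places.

2.2284 bits

H = −Σ pᵢ log₂ pᵢ.
−0.29·log₂(0.29) = 0.5179
−0.10·log₂(0.10) = 0.3322
−0.16·log₂(0.16) = 0.4230
−0.27·log₂(0.27) = 0.5100
−0.18·log₂(0.18) = 0.4453
Sum ≈ 2.2284 → 2.2284 bits.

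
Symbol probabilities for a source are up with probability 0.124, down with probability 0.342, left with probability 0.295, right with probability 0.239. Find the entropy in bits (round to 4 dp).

H = −Σ pᵢ log₂ pᵢ.
−0.124·log₂(0.124) = 0.3734
−0.342·log₂(0.342) = 0.5294
−0.295·log₂(0.295) = 0.5196
−0.239·log₂(0.239) = 0.4935
Sum ≈ 1.9159 → 1.9159 bits.

1.9159 bits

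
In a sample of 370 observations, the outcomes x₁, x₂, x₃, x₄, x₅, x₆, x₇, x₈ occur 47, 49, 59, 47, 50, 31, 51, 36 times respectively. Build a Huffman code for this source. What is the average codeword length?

3 bits/symbol

Probabilities are the counts divided by 370.
Repeatedly combine the two least-probable nodes; the expected code length is the sum of the merged weights.
merge 31/370 + 18/185 → 67/370
merge 47/370 + 47/370 → 47/185
merge 49/370 + 5/37 → 99/370
merge 51/370 + 59/370 → 11/37
merge 67/370 + 47/185 → 161/370
merge 99/370 + 11/37 → 209/370
merge 161/370 + 209/370 → 1
L = 67/370 + 47/185 + 99/370 + 11/37 + 161/370 + 209/370 + 1 = 3 bits/symbol.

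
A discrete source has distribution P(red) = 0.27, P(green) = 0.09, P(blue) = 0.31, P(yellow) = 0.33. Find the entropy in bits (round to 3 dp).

H = −Σ pᵢ log₂ pᵢ.
−0.27·log₂(0.27) = 0.5100
−0.09·log₂(0.09) = 0.3127
−0.31·log₂(0.31) = 0.5238
−0.33·log₂(0.33) = 0.5278
Sum ≈ 1.8743 → 1.874 bits.

1.874 bits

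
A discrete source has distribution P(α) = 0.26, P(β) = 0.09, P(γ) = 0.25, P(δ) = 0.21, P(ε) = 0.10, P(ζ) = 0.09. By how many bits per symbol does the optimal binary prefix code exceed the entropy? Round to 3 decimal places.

0.024 bits

Entropy H = −Σ p log₂ p ≈ 2.4356 bits.
Huffman merges: 9/100+9/100→9/50; 1/10+9/50→7/25; 21/100+1/4→23/50; 13/50+7/25→27/50; 23/50+27/50→1. L = 123/50 ≈ 2.4600.
L − H = 2.4600 − 2.4356 = 0.024 bits.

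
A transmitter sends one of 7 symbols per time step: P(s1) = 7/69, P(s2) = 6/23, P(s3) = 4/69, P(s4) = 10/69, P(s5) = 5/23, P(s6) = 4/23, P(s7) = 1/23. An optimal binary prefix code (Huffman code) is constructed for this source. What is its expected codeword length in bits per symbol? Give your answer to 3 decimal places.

Repeatedly combine the two least-probable nodes; the expected code length is the sum of the merged weights.
merge 1/23 + 4/69 → 7/69
merge 7/69 + 7/69 → 14/69
merge 10/69 + 4/23 → 22/69
merge 14/69 + 5/23 → 29/69
merge 6/23 + 22/69 → 40/69
merge 29/69 + 40/69 → 1
L = 7/69 + 14/69 + 22/69 + 29/69 + 40/69 + 1 = 181/69 ≈ 2.623 bits/symbol.

2.623 bits/symbol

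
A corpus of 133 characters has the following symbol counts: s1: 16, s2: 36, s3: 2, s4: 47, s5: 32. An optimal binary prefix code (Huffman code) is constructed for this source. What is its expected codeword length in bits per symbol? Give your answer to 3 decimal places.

Probabilities are the counts divided by 133.
Repeatedly combine the two least-probable nodes; the expected code length is the sum of the merged weights.
merge 2/133 + 16/133 → 18/133
merge 18/133 + 32/133 → 50/133
merge 36/133 + 47/133 → 83/133
merge 50/133 + 83/133 → 1
L = 18/133 + 50/133 + 83/133 + 1 = 284/133 ≈ 2.135 bits/symbol.

2.135 bits/symbol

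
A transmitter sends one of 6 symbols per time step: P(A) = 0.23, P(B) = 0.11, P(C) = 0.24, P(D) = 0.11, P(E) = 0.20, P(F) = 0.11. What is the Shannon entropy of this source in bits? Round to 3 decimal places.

2.497 bits

H = −Σ pᵢ log₂ pᵢ.
−0.23·log₂(0.23) = 0.4877
−0.11·log₂(0.11) = 0.3503
−0.24·log₂(0.24) = 0.4941
−0.11·log₂(0.11) = 0.3503
−0.20·log₂(0.20) = 0.4644
−0.11·log₂(0.11) = 0.3503
Sum ≈ 2.4970 → 2.497 bits.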